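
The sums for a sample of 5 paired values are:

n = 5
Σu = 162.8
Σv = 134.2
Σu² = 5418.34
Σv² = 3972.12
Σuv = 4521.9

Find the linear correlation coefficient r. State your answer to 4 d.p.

0.7302

r = (nΣuv − ΣuΣv) / √[(nΣu² − (Σu)²)(nΣv² − (Σv)²)]
Numerator: 5×4521.9 − 162.8×134.2 = 761.74
Denominator: √[(27091.7 − 26503.84)(19860.6 − 18009.64)] = √[587.86 × 1850.96] = 1043.1229
r = 761.74 / 1043.1229 ≈ 0.7302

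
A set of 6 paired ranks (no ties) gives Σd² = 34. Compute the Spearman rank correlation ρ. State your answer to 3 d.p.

ρ = 1 − 6Σd² / [n(n²−1)] = 1 − 6×34 / (6×35)
  = 1 − 204/210 = 1 − 0.9714 ≈ 0.029

0.029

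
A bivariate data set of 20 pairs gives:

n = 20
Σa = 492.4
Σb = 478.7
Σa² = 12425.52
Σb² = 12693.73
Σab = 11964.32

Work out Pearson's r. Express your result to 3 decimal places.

r = (nΣab − ΣaΣb) / √[(nΣa² − (Σa)²)(nΣb² − (Σb)²)]
Numerator: 20×11964.32 − 492.4×478.7 = 3574.52
Denominator: √[(248510.4 − 242457.76)(253874.6 − 229153.69)] = √[6052.64 × 24720.91] = 12232.2021
r = 3574.52 / 12232.2021 ≈ 0.292

0.292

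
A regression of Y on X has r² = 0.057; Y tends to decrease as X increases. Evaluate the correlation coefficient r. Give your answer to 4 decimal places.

-0.2387

|r| = √0.057 = 0.2387
The association is negative, so r = −0.2387.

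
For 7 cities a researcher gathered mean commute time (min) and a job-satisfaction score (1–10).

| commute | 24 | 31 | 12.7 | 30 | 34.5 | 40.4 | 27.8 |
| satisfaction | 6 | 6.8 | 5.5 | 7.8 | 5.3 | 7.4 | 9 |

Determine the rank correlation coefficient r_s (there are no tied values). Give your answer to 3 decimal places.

0.071

Rank commute: 2, 5, 1, 4, 6, 7, 3
Rank satisfaction: 3, 4, 2, 6, 1, 5, 7
d = rank(commute) − rank(satisfaction): -1, 1, -1, -2, 5, 2, -4; Σd² = 52
ρ = 1 − 6Σd² / [n(n²−1)] = 1 − 6×52 / (7×48) = 1 − 312/336 ≈ 0.071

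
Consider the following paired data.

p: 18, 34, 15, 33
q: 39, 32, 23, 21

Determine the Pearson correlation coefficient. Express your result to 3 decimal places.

-0.190

n = 4, Σp = 100, Σq = 115, Σp² = 2794, Σq² = 3515, Σpq = 2828
nΣpq − ΣpΣq = 11312 − 11500 = -188
nΣp² − (Σp)² = 11176 − 10000 = 1176; nΣq² − (Σq)² = 14060 − 13225 = 835
r = -188 / √(1176 × 835) = -188 / 990.9389 ≈ -0.190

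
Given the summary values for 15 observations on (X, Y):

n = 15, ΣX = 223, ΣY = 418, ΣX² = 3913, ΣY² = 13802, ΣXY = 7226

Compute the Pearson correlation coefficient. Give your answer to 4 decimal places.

0.8917

r = (nΣXY − ΣXΣY) / √[(nΣX² − (ΣX)²)(nΣY² − (ΣY)²)]
Numerator: 15×7226 − 223×418 = 15176
Denominator: √[(58695 − 49729)(207030 − 174724)] = √[8966 × 32306] = 17019.2713
r = 15176 / 17019.2713 ≈ 0.8917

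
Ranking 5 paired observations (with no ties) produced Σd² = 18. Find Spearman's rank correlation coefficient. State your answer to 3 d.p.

ρ = 1 − 6Σd² / [n(n²−1)] = 1 − 6×18 / (5×24)
  = 1 − 108/120 = 1 − 0.9000 ≈ 0.100

0.100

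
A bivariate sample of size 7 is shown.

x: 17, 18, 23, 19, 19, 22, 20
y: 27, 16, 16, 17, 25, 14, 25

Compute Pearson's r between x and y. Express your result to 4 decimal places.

-0.5613

n = 7, Σx = 138, Σy = 140, Σx² = 2748, Σy² = 2976, Σxy = 2721
nΣxy − ΣxΣy = 19047 − 19320 = -273
nΣx² − (Σx)² = 19236 − 19044 = 192; nΣy² − (Σy)² = 20832 − 19600 = 1232
r = -273 / √(192 × 1232) = -273 / 486.3579 ≈ -0.5613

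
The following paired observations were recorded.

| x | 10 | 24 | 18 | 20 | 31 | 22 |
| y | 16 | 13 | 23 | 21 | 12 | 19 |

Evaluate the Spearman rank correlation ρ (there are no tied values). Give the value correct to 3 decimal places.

-0.657

Rank x: 1, 5, 2, 3, 6, 4
Rank y: 3, 2, 6, 5, 1, 4
d = rank(x) − rank(y): -2, 3, -4, -2, 5, 0; Σd² = 58
ρ = 1 − 6Σd² / [n(n²−1)] = 1 − 6×58 / (6×35) = 1 − 348/210 ≈ -0.657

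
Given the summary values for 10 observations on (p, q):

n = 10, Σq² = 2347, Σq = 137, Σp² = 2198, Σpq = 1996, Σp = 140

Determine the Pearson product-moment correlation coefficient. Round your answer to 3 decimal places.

r = (nΣpq − ΣpΣq) / √[(nΣp² − (Σp)²)(nΣq² − (Σq)²)]
Numerator: 10×1996 − 140×137 = 780
Denominator: √[(21980 − 19600)(23470 − 18769)] = √[2380 × 4701] = 3344.9036
r = 780 / 3344.9036 ≈ 0.233

0.233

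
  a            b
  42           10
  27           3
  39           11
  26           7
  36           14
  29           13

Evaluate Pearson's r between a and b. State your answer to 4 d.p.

0.5043

n = 6, Σa = 199, Σb = 58, Σa² = 6827, Σb² = 644, Σab = 1993
nΣab − ΣaΣb = 11958 − 11542 = 416
nΣa² − (Σa)² = 40962 − 39601 = 1361; nΣb² − (Σb)² = 3864 − 3364 = 500
r = 416 / √(1361 × 500) = 416 / 824.9242 ≈ 0.5043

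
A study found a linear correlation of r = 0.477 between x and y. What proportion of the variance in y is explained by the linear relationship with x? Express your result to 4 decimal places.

0.2275

r² = (0.477)² = 0.2275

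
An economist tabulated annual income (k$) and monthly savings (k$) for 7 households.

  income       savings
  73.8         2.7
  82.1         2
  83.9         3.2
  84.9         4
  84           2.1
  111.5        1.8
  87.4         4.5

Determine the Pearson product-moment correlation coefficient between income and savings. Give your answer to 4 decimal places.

n = 7, Σx = 607.6, Σy = 20.3, Σx² = 53561.08, Σy² = 65.43, Σxy = 1741.94
nΣxy − ΣxΣy = 12193.58 − 12334.28 = -140.7
nΣx² − (Σx)² = 374927.56 − 369177.76 = 5749.8; nΣy² − (Σy)² = 458.01 − 412.09 = 45.92
r = -140.7 / √(5749.8 × 45.92) = -140.7 / 513.8393 ≈ -0.2738

-0.2738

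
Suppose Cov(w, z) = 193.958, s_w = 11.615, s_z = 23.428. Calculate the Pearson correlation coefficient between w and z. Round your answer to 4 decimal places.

0.7128

r = Cov(w,z) / (s_w · s_z) = 193.958 / (11.615 × 23.428)
  = 193.958 / 272.1162 ≈ 0.7128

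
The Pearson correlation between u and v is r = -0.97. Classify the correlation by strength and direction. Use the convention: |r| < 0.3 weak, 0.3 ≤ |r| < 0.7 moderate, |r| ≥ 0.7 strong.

strong negative

r = -0.97 < 0 so the relationship is negative.
|r| = 0.97, which falls in the strong range.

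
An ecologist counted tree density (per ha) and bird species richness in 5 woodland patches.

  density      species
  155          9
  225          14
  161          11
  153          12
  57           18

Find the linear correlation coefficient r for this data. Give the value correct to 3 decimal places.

n = 5, Σx = 751, Σy = 64, Σx² = 127229, Σy² = 866, Σxy = 9178
nΣxy − ΣxΣy = 45890 − 48064 = -2174
nΣx² − (Σx)² = 636145 − 564001 = 72144; nΣy² − (Σy)² = 4330 − 4096 = 234
r = -2174 / √(72144 × 234) = -2174 / 4108.7341 ≈ -0.529

-0.529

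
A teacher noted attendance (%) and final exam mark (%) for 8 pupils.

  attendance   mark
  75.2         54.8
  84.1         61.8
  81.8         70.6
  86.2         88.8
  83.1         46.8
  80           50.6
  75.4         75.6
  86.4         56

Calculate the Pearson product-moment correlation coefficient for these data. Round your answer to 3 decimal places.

0.123

n = 8, Σx = 652.2, Σy = 505, Σx² = 53305.26, Σy² = 33294.04, Σxy = 41223.7
nΣxy − ΣxΣy = 329789.6 − 329361 = 428.6
nΣx² − (Σx)² = 426442.08 − 425364.84 = 1077.24; nΣy² − (Σy)² = 266352.32 − 255025 = 11327.32
r = 428.6 / √(1077.24 × 11327.32) = 428.6 / 3493.1708 ≈ 0.123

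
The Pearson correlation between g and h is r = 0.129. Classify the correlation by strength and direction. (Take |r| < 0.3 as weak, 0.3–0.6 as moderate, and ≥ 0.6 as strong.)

r = 0.129 > 0 so the relationship is positive.
|r| = 0.129, which falls in the weak range.

weak positive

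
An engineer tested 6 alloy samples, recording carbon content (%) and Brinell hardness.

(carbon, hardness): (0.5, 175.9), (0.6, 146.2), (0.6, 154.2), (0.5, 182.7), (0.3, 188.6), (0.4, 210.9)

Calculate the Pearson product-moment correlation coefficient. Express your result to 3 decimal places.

n = 6, Σx = 2.9, Σy = 1058.5, Σx² = 1.47, Σy² = 189520.95, Σxy = 500.48
nΣxy − ΣxΣy = 3002.88 − 3069.65 = -66.77
nΣx² − (Σx)² = 8.82 − 8.41 = 0.41; nΣy² − (Σy)² = 1137125.7 − 1120422.25 = 16703.45
r = -66.77 / √(0.41 × 16703.45) = -66.77 / 82.7551 ≈ -0.807

-0.807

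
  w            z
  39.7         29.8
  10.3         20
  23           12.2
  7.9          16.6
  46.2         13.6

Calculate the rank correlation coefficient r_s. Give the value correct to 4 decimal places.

-0.1000

Rank w: 4, 2, 3, 1, 5
Rank z: 5, 4, 1, 3, 2
d = rank(w) − rank(z): -1, -2, 2, -2, 3; Σd² = 22
ρ = 1 − 6Σd² / [n(n²−1)] = 1 − 6×22 / (5×24) = 1 − 132/120 ≈ -0.1000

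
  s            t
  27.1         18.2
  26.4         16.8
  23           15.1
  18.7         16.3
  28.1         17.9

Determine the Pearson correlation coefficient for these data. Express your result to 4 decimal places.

0.6743

n = 5, Σs = 123.3, Σt = 84.3, Σs² = 3099.67, Σt² = 1427.59, Σst = 2091.84
nΣst − ΣsΣt = 10459.2 − 10394.19 = 65.01
nΣs² − (Σs)² = 15498.35 − 15202.89 = 295.46; nΣt² − (Σt)² = 7137.95 − 7106.49 = 31.46
r = 65.01 / √(295.46 × 31.46) = 65.01 / 96.4115 ≈ 0.6743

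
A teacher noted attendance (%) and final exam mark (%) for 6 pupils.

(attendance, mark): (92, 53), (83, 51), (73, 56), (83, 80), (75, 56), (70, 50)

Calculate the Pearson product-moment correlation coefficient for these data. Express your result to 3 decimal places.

n = 6, Σx = 476, Σy = 346, Σx² = 38096, Σy² = 20582, Σxy = 27537
nΣxy − ΣxΣy = 165222 − 164696 = 526
nΣx² − (Σx)² = 228576 − 226576 = 2000; nΣy² − (Σy)² = 123492 − 119716 = 3776
r = 526 / √(2000 × 3776) = 526 / 2748.0902 ≈ 0.191

0.191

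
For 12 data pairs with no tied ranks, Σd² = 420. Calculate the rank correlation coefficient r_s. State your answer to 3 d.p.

ρ = 1 − 6Σd² / [n(n²−1)] = 1 − 6×420 / (12×143)
  = 1 − 2520/1716 = 1 − 1.4685 ≈ -0.469

-0.469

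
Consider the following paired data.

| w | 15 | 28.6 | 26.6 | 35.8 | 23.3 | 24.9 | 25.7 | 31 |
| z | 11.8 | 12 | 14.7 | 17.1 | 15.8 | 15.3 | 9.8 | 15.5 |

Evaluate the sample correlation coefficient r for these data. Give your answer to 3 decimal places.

n = 8, Σw = 210.9, Σz = 112, Σw² = 5816.55, Σz² = 1611.76, Σwz = 3004.87
nΣwz − ΣwΣz = 24038.96 − 23620.8 = 418.16
nΣw² − (Σw)² = 46532.4 − 44478.81 = 2053.59; nΣz² − (Σz)² = 12894.08 − 12544 = 350.08
r = 418.16 / √(2053.59 × 350.08) = 418.16 / 847.8920 ≈ 0.493

0.493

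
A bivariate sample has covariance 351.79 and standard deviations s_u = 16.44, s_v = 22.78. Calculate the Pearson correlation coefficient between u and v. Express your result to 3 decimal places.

0.939

r = Cov(u,v) / (s_u · s_v) = 351.79 / (16.44 × 22.78)
  = 351.79 / 374.5032 ≈ 0.939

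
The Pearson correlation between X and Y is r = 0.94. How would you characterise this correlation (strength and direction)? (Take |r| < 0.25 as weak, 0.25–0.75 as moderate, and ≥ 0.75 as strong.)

r = 0.94 > 0 so the relationship is positive.
|r| = 0.94, which falls in the strong range.

strong positive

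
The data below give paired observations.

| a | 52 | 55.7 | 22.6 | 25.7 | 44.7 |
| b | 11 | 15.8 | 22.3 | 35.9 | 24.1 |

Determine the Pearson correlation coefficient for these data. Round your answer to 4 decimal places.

-0.7388

n = 5, Σa = 200.7, Σb = 109.1, Σa² = 8975.83, Σb² = 2737.55, Σab = 3955.94
nΣab − ΣaΣb = 19779.7 − 21896.37 = -2116.67
nΣa² − (Σa)² = 44879.15 − 40280.49 = 4598.66; nΣb² − (Σb)² = 13687.75 − 11902.81 = 1784.94
r = -2116.67 / √(4598.66 × 1784.94) = -2116.67 / 2865.0187 ≈ -0.7388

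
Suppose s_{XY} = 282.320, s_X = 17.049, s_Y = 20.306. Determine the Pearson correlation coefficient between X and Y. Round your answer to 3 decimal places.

0.815

r = Cov(X,Y) / (s_X · s_Y) = 282.320 / (17.049 × 20.306)
  = 282.320 / 346.1970 ≈ 0.815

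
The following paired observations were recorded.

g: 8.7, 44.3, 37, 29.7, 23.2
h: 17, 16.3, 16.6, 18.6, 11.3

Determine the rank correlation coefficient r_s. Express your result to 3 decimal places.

-0.200

Rank g: 1, 5, 4, 3, 2
Rank h: 4, 2, 3, 5, 1
d = rank(g) − rank(h): -3, 3, 1, -2, 1; Σd² = 24
ρ = 1 − 6Σd² / [n(n²−1)] = 1 − 6×24 / (5×24) = 1 − 144/120 ≈ -0.200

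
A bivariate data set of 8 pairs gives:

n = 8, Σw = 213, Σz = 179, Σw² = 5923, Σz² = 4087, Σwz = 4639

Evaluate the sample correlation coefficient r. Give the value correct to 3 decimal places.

r = (nΣwz − ΣwΣz) / √[(nΣw² − (Σw)²)(nΣz² − (Σz)²)]
Numerator: 8×4639 − 213×179 = -1015
Denominator: √[(47384 − 45369)(32696 − 32041)] = √[2015 × 655] = 1148.8364
r = -1015 / 1148.8364 ≈ -0.884

-0.884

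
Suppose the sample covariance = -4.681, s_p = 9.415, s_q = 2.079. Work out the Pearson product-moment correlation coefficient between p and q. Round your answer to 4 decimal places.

-0.2391

r = Cov(p,q) / (s_p · s_q) = -4.681 / (9.415 × 2.079)
  = -4.681 / 19.5738 ≈ -0.2391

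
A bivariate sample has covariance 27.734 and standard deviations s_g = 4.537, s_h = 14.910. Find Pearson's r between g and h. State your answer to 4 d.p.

r = Cov(g,h) / (s_g · s_h) = 27.734 / (4.537 × 14.910)
  = 27.734 / 67.6467 ≈ 0.4100

0.4100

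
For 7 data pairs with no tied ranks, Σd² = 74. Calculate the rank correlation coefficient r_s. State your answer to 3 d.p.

ρ = 1 − 6Σd² / [n(n²−1)] = 1 − 6×74 / (7×48)
  = 1 − 444/336 = 1 − 1.3214 ≈ -0.321

-0.321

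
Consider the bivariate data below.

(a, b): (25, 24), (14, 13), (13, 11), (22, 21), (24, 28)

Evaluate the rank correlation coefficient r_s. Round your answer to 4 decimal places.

0.9000

Rank a: 5, 2, 1, 3, 4
Rank b: 4, 2, 1, 3, 5
d = rank(a) − rank(b): 1, 0, 0, 0, -1; Σd² = 2
ρ = 1 − 6Σd² / [n(n²−1)] = 1 − 6×2 / (5×24) = 1 − 12/120 ≈ 0.9000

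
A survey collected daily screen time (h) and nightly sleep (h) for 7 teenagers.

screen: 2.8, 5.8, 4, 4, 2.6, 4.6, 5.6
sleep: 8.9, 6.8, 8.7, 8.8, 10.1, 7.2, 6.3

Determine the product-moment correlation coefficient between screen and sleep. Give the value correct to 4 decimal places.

-0.9346

n = 7, Σx = 29.4, Σy = 56.8, Σx² = 132.76, Σy² = 472.12, Σxy = 229.02
nΣxy − ΣxΣy = 1603.14 − 1669.92 = -66.78
nΣx² − (Σx)² = 929.32 − 864.36 = 64.96; nΣy² − (Σy)² = 3304.84 − 3226.24 = 78.6
r = -66.78 / √(64.96 × 78.6) = -66.78 / 71.4553 ≈ -0.9346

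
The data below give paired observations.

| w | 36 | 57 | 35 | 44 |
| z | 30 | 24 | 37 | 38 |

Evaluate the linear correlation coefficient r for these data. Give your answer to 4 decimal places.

n = 4, Σw = 172, Σz = 129, Σw² = 7706, Σz² = 4289, Σwz = 5415
nΣwz − ΣwΣz = 21660 − 22188 = -528
nΣw² − (Σw)² = 30824 − 29584 = 1240; nΣz² − (Σz)² = 17156 − 16641 = 515
r = -528 / √(1240 × 515) = -528 / 799.1245 ≈ -0.6607

-0.6607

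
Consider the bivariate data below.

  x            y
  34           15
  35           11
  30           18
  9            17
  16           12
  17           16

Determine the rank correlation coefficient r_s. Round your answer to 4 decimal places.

-0.4286

Rank x: 5, 6, 4, 1, 2, 3
Rank y: 3, 1, 6, 5, 2, 4
d = rank(x) − rank(y): 2, 5, -2, -4, 0, -1; Σd² = 50
ρ = 1 − 6Σd² / [n(n²−1)] = 1 − 6×50 / (6×35) = 1 − 300/210 ≈ -0.4286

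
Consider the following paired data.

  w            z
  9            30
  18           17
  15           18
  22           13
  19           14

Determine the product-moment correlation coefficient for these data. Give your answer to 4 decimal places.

n = 5, Σw = 83, Σz = 92, Σw² = 1475, Σz² = 1878, Σwz = 1398
nΣwz − ΣwΣz = 6990 − 7636 = -646
nΣw² − (Σw)² = 7375 − 6889 = 486; nΣz² − (Σz)² = 9390 − 8464 = 926
r = -646 / √(486 × 926) = -646 / 670.8472 ≈ -0.9630

-0.9630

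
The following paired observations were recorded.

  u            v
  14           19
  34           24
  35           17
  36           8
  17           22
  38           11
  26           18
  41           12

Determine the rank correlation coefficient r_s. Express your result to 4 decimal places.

Rank u: 1, 4, 5, 6, 2, 7, 3, 8
Rank v: 6, 8, 4, 1, 7, 2, 5, 3
d = rank(u) − rank(v): -5, -4, 1, 5, -5, 5, -2, 5; Σd² = 146
ρ = 1 − 6Σd² / [n(n²−1)] = 1 − 6×146 / (8×63) = 1 − 876/504 ≈ -0.7381

-0.7381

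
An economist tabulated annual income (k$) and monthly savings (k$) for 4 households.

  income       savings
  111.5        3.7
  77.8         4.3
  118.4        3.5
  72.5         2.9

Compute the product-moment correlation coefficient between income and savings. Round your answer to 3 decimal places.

0.075

n = 4, Σx = 380.2, Σy = 14.4, Σx² = 37759.9, Σy² = 52.84, Σxy = 1371.74
nΣxy − ΣxΣy = 5486.96 − 5474.88 = 12.08
nΣx² − (Σx)² = 151039.6 − 144552.04 = 6487.56; nΣy² − (Σy)² = 211.36 − 207.36 = 4
r = 12.08 / √(6487.56 × 4) = 12.08 / 161.0908 ≈ 0.075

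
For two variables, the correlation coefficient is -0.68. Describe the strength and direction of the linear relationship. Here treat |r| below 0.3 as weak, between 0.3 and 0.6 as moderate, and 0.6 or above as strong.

r = -0.68 < 0 so the relationship is negative.
|r| = 0.68, which falls in the strong range.

strong negative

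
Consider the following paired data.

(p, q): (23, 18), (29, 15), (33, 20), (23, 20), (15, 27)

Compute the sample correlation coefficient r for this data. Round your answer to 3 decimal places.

-0.712

n = 5, Σp = 123, Σq = 100, Σp² = 3213, Σq² = 2078, Σpq = 2374
nΣpq − ΣpΣq = 11870 − 12300 = -430
nΣp² − (Σp)² = 16065 − 15129 = 936; nΣq² − (Σq)² = 10390 − 10000 = 390
r = -430 / √(936 × 390) = -430 / 604.1854 ≈ -0.712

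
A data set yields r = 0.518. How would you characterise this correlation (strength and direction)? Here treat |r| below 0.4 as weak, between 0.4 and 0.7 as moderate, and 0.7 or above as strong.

r = 0.518 > 0 so the relationship is positive.
|r| = 0.518, which falls in the moderate range.

moderate positive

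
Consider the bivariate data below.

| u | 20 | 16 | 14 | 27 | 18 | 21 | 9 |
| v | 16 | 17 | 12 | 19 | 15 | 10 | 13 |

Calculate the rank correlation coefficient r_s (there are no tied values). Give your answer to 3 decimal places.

Rank u: 5, 3, 2, 7, 4, 6, 1
Rank v: 5, 6, 2, 7, 4, 1, 3
d = rank(u) − rank(v): 0, -3, 0, 0, 0, 5, -2; Σd² = 38
ρ = 1 − 6Σd² / [n(n²−1)] = 1 − 6×38 / (7×48) = 1 − 228/336 ≈ 0.321

0.321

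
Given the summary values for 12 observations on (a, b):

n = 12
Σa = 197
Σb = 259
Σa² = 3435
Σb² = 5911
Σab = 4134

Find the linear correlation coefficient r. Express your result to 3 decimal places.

-0.464

r = (nΣab − ΣaΣb) / √[(nΣa² − (Σa)²)(nΣb² − (Σb)²)]
Numerator: 12×4134 − 197×259 = -1415
Denominator: √[(41220 − 38809)(70932 − 67081)] = √[2411 × 3851] = 3047.0906
r = -1415 / 3047.0906 ≈ -0.464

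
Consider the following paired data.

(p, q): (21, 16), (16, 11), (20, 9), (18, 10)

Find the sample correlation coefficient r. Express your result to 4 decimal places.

n = 4, Σp = 75, Σq = 46, Σp² = 1421, Σq² = 558, Σpq = 872
nΣpq − ΣpΣq = 3488 − 3450 = 38
nΣp² − (Σp)² = 5684 − 5625 = 59; nΣq² − (Σq)² = 2232 − 2116 = 116
r = 38 / √(59 × 116) = 38 / 82.7285 ≈ 0.4593

0.4593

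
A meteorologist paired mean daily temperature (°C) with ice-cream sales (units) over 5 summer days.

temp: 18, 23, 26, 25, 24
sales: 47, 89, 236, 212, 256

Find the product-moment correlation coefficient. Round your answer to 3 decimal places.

n = 5, Σx = 116, Σy = 840, Σx² = 2730, Σy² = 176306, Σxy = 20473
nΣxy − ΣxΣy = 102365 − 97440 = 4925
nΣx² − (Σx)² = 13650 − 13456 = 194; nΣy² − (Σy)² = 881530 − 705600 = 175930
r = 4925 / √(194 × 175930) = 4925 / 5842.1246 ≈ 0.843

0.843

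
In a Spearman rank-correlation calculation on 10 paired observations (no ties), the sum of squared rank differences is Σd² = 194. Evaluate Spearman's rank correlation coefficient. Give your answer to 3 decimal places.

-0.176

ρ = 1 − 6Σd² / [n(n²−1)] = 1 − 6×194 / (10×99)
  = 1 − 1164/990 = 1 − 1.1758 ≈ -0.176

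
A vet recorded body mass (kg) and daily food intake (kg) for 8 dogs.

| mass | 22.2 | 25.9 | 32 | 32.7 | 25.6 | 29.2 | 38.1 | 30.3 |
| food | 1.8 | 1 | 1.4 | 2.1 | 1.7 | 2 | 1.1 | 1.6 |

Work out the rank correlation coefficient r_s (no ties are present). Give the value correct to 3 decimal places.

Rank mass: 1, 3, 6, 7, 2, 4, 8, 5
Rank food: 6, 1, 3, 8, 5, 7, 2, 4
d = rank(mass) − rank(food): -5, 2, 3, -1, -3, -3, 6, 1; Σd² = 94
ρ = 1 − 6Σd² / [n(n²−1)] = 1 − 6×94 / (8×63) = 1 − 564/504 ≈ -0.119

-0.119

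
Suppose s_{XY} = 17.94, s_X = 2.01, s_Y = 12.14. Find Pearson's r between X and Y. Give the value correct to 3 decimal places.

0.735

r = Cov(X,Y) / (s_X · s_Y) = 17.94 / (2.01 × 12.14)
  = 17.94 / 24.4014 ≈ 0.735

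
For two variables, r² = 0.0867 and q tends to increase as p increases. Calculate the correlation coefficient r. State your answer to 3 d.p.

|r| = √0.0867 = 0.294
The association is positive, so r = 0.294.

0.294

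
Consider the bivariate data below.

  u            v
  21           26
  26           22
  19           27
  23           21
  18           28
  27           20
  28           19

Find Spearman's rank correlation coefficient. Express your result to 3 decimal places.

-0.964

Rank u: 3, 5, 2, 4, 1, 6, 7
Rank v: 5, 4, 6, 3, 7, 2, 1
d = rank(u) − rank(v): -2, 1, -4, 1, -6, 4, 6; Σd² = 110
ρ = 1 − 6Σd² / [n(n²−1)] = 1 − 6×110 / (7×48) = 1 − 660/336 ≈ -0.964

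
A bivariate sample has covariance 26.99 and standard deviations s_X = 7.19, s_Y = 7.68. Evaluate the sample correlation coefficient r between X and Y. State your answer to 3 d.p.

r = Cov(X,Y) / (s_X · s_Y) = 26.99 / (7.19 × 7.68)
  = 26.99 / 55.2192 ≈ 0.489

0.489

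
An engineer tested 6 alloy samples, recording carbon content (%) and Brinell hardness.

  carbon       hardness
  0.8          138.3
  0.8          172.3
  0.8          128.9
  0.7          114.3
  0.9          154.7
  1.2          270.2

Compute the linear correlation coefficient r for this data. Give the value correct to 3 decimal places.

n = 6, Σx = 5.2, Σy = 978.7, Σx² = 4.66, Σy² = 175434.01, Σxy = 895.08
nΣxy − ΣxΣy = 5370.48 − 5089.24 = 281.24
nΣx² − (Σx)² = 27.96 − 27.04 = 0.92; nΣy² − (Σy)² = 1052604.06 − 957853.69 = 94750.37
r = 281.24 / √(0.92 × 94750.37) = 281.24 / 295.2462 ≈ 0.953

0.953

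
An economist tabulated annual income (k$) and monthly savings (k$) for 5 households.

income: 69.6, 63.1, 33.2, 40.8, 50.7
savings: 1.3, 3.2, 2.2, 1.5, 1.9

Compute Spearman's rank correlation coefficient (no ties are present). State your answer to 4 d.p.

Rank income: 5, 4, 1, 2, 3
Rank savings: 1, 5, 4, 2, 3
d = rank(income) − rank(savings): 4, -1, -3, 0, 0; Σd² = 26
ρ = 1 − 6Σd² / [n(n²−1)] = 1 − 6×26 / (5×24) = 1 − 156/120 ≈ -0.3000

-0.3000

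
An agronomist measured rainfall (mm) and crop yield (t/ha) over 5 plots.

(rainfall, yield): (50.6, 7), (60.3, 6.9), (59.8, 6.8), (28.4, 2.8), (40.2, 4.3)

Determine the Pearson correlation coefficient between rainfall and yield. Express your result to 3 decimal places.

n = 5, Σx = 239.3, Σy = 27.8, Σx² = 12195.09, Σy² = 169.18, Σxy = 1429.29
nΣxy − ΣxΣy = 7146.45 − 6652.54 = 493.91
nΣx² − (Σx)² = 60975.45 − 57264.49 = 3710.96; nΣy² − (Σy)² = 845.9 − 772.84 = 73.06
r = 493.91 / √(3710.96 × 73.06) = 493.91 / 520.6945 ≈ 0.949

0.949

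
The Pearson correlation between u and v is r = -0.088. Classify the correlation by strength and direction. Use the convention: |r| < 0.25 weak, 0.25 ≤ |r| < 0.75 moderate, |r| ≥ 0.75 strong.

weak negative

r = -0.088 < 0 so the relationship is negative.
|r| = 0.088, which falls in the weak range.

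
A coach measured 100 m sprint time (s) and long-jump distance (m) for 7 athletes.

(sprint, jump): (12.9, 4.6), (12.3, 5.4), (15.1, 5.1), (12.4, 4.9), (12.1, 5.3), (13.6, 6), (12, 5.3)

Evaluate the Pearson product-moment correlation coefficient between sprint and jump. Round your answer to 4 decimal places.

0.0675

n = 7, Σx = 90.4, Σy = 36.6, Σx² = 1174.84, Σy² = 192.52, Σxy = 472.86
nΣxy − ΣxΣy = 3310.02 − 3308.64 = 1.38
nΣx² − (Σx)² = 8223.88 − 8172.16 = 51.72; nΣy² − (Σy)² = 1347.64 − 1339.56 = 8.08
r = 1.38 / √(51.72 × 8.08) = 1.38 / 20.4425 ≈ 0.0675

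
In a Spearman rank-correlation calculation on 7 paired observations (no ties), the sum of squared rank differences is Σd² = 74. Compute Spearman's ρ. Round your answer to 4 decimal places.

ρ = 1 − 6Σd² / [n(n²−1)] = 1 − 6×74 / (7×48)
  = 1 − 444/336 = 1 − 1.32143 ≈ -0.3214

-0.3214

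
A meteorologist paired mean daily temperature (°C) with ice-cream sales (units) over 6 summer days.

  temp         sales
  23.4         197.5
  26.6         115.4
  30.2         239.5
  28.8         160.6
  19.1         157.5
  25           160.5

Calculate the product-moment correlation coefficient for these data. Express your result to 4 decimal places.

0.3116

n = 6, Σx = 153.1, Σy = 1031, Σx² = 3986.41, Σy² = 186042.52, Σxy = 26570.07
nΣxy − ΣxΣy = 159420.42 − 157846.1 = 1574.32
nΣx² − (Σx)² = 23918.46 − 23439.61 = 478.85; nΣy² − (Σy)² = 1116255.12 − 1062961 = 53294.12
r = 1574.32 / √(478.85 × 53294.12) = 1574.32 / 5051.7214 ≈ 0.3116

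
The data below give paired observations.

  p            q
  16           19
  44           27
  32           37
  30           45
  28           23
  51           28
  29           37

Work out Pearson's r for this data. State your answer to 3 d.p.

n = 7, Σp = 230, Σq = 216, Σp² = 8342, Σq² = 7166, Σpq = 7171
nΣpq − ΣpΣq = 50197 − 49680 = 517
nΣp² − (Σp)² = 58394 − 52900 = 5494; nΣq² − (Σq)² = 50162 − 46656 = 3506
r = 517 / √(5494 × 3506) = 517 / 4388.8454 ≈ 0.118

0.118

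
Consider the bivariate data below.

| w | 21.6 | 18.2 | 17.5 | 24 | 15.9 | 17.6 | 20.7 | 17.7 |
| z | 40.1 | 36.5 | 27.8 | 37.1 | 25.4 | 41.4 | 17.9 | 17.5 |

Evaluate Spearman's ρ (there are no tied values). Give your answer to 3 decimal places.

Rank w: 7, 5, 2, 8, 1, 3, 6, 4
Rank z: 7, 5, 4, 6, 3, 8, 2, 1
d = rank(w) − rank(z): 0, 0, -2, 2, -2, -5, 4, 3; Σd² = 62
ρ = 1 − 6Σd² / [n(n²−1)] = 1 − 6×62 / (8×63) = 1 − 372/504 ≈ 0.262

0.262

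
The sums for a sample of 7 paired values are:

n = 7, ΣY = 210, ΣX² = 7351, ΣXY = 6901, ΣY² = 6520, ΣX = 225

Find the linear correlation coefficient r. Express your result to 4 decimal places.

r = (nΣXY − ΣXΣY) / √[(nΣX² − (ΣX)²)(nΣY² − (ΣY)²)]
Numerator: 7×6901 − 225×210 = 1057
Denominator: √[(51457 − 50625)(45640 − 44100)] = √[832 × 1540] = 1131.9364
r = 1057 / 1131.9364 ≈ 0.9338

0.9338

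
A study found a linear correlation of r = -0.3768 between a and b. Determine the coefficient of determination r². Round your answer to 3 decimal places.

0.142

r² = (-0.3768)² = 0.142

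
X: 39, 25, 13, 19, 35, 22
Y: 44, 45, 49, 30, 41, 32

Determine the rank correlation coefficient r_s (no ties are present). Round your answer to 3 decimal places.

Rank X: 6, 4, 1, 2, 5, 3
Rank Y: 4, 5, 6, 1, 3, 2
d = rank(X) − rank(Y): 2, -1, -5, 1, 2, 1; Σd² = 36
ρ = 1 − 6Σd² / [n(n²−1)] = 1 − 6×36 / (6×35) = 1 − 216/210 ≈ -0.029

-0.029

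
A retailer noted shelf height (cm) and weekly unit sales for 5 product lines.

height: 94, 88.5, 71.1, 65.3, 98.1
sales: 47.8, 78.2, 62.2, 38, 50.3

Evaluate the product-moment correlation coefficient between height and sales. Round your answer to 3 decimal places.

0.216

n = 5, Σx = 417, Σy = 276.5, Σx² = 35611.16, Σy² = 16243.01, Σxy = 23252.15
nΣxy − ΣxΣy = 116260.75 − 115300.5 = 960.25
nΣx² − (Σx)² = 178055.8 − 173889 = 4166.8; nΣy² − (Σy)² = 81215.05 − 76452.25 = 4762.8
r = 960.25 / √(4166.8 × 4762.8) = 960.25 / 4454.8440 ≈ 0.216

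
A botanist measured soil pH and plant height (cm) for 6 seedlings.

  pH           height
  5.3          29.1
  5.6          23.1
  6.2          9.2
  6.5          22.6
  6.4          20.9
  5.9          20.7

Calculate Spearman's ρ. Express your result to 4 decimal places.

-0.4857

Rank pH: 1, 2, 4, 6, 5, 3
Rank height: 6, 5, 1, 4, 3, 2
d = rank(pH) − rank(height): -5, -3, 3, 2, 2, 1; Σd² = 52
ρ = 1 − 6Σd² / [n(n²−1)] = 1 − 6×52 / (6×35) = 1 − 312/210 ≈ -0.4857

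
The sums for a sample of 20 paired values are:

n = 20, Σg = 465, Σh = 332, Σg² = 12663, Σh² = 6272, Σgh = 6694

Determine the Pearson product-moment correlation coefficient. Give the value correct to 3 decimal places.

r = (nΣgh − ΣgΣh) / √[(nΣg² − (Σg)²)(nΣh² − (Σh)²)]
Numerator: 20×6694 − 465×332 = -20500
Denominator: √[(253260 − 216225)(125440 − 110224)] = √[37035 × 15216] = 23738.6722
r = -20500 / 23738.6722 ≈ -0.864

-0.864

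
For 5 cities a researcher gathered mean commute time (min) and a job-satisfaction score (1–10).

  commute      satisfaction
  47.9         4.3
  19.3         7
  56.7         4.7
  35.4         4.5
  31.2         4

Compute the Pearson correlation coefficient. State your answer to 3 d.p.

-0.596

n = 5, Σx = 190.5, Σy = 24.5, Σx² = 8108.39, Σy² = 125.83, Σxy = 891.66
nΣxy − ΣxΣy = 4458.3 − 4667.25 = -208.95
nΣx² − (Σx)² = 40541.95 − 36290.25 = 4251.7; nΣy² − (Σy)² = 629.15 − 600.25 = 28.9
r = -208.95 / √(4251.7 × 28.9) = -208.95 / 350.5341 ≈ -0.596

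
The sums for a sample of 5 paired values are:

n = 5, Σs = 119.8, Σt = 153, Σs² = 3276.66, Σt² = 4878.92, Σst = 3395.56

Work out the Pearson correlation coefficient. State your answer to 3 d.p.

-0.955

r = (nΣst − ΣsΣt) / √[(nΣs² − (Σs)²)(nΣt² − (Σt)²)]
Numerator: 5×3395.56 − 119.8×153 = -1351.6
Denominator: √[(16383.3 − 14352.04)(24394.6 − 23409)] = √[2031.26 × 985.6] = 1414.9240
r = -1351.6 / 1414.9240 ≈ -0.955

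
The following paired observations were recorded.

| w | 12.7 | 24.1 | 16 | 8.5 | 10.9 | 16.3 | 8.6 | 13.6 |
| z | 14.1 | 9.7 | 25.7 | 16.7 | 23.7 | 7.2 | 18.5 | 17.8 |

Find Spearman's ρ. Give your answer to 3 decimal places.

-0.405

Rank w: 4, 8, 6, 1, 3, 7, 2, 5
Rank z: 3, 2, 8, 4, 7, 1, 6, 5
d = rank(w) − rank(z): 1, 6, -2, -3, -4, 6, -4, 0; Σd² = 118
ρ = 1 − 6Σd² / [n(n²−1)] = 1 − 6×118 / (8×63) = 1 − 708/504 ≈ -0.405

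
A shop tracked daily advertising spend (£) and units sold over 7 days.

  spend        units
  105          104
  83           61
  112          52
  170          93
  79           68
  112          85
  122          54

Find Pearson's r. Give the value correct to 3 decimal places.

n = 7, Σx = 783, Σy = 517, Σx² = 93027, Σy² = 40655, Σxy = 59097
nΣxy − ΣxΣy = 413679 − 404811 = 8868
nΣx² − (Σx)² = 651189 − 613089 = 38100; nΣy² − (Σy)² = 284585 − 267289 = 17296
r = 8868 / √(38100 × 17296) = 8868 / 25670.5590 ≈ 0.345

0.345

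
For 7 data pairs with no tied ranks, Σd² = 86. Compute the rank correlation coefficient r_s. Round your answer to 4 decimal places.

ρ = 1 − 6Σd² / [n(n²−1)] = 1 − 6×86 / (7×48)
  = 1 − 516/336 = 1 − 1.53571 ≈ -0.5357

-0.5357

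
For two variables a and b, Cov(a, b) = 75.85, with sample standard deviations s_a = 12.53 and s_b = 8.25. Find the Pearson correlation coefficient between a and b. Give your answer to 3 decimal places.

0.734

r = Cov(a,b) / (s_a · s_b) = 75.85 / (12.53 × 8.25)
  = 75.85 / 103.3725 ≈ 0.734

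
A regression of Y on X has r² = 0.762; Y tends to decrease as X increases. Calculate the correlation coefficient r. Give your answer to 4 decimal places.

-0.8729

|r| = √0.762 = 0.8729
The association is negative, so r = −0.8729.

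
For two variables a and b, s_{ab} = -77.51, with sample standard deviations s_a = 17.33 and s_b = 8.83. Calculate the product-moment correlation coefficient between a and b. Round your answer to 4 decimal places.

-0.5065

r = Cov(a,b) / (s_a · s_b) = -77.51 / (17.33 × 8.83)
  = -77.51 / 153.0239 ≈ -0.5065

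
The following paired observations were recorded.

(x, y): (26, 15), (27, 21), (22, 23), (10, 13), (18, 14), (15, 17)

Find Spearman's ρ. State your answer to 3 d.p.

0.600

Rank x: 5, 6, 4, 1, 3, 2
Rank y: 3, 5, 6, 1, 2, 4
d = rank(x) − rank(y): 2, 1, -2, 0, 1, -2; Σd² = 14
ρ = 1 − 6Σd² / [n(n²−1)] = 1 − 6×14 / (6×35) = 1 − 84/210 ≈ 0.600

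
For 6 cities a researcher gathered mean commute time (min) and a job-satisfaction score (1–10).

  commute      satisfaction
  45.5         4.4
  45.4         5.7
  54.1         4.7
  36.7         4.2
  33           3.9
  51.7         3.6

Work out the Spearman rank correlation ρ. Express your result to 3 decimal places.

0.200

Rank commute: 4, 3, 6, 2, 1, 5
Rank satisfaction: 4, 6, 5, 3, 2, 1
d = rank(commute) − rank(satisfaction): 0, -3, 1, -1, -1, 4; Σd² = 28
ρ = 1 − 6Σd² / [n(n²−1)] = 1 − 6×28 / (6×35) = 1 − 168/210 ≈ 0.200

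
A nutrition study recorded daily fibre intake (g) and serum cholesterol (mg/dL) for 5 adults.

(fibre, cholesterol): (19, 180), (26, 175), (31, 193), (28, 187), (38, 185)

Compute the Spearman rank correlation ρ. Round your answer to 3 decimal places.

0.600

Rank fibre: 1, 2, 4, 3, 5
Rank cholesterol: 2, 1, 5, 4, 3
d = rank(fibre) − rank(cholesterol): -1, 1, -1, -1, 2; Σd² = 8
ρ = 1 − 6Σd² / [n(n²−1)] = 1 − 6×8 / (5×24) = 1 − 48/120 ≈ 0.600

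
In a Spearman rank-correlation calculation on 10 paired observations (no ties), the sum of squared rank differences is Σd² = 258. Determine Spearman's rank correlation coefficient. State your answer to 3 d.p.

ρ = 1 − 6Σd² / [n(n²−1)] = 1 − 6×258 / (10×99)
  = 1 − 1548/990 = 1 − 1.5636 ≈ -0.564

-0.564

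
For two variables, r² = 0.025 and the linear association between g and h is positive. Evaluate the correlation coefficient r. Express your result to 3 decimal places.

|r| = √0.025 = 0.158
The association is positive, so r = 0.158.

0.158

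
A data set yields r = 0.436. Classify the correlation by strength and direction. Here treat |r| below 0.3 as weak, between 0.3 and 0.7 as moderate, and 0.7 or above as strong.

r = 0.436 > 0 so the relationship is positive.
|r| = 0.436, which falls in the moderate range.

moderate positive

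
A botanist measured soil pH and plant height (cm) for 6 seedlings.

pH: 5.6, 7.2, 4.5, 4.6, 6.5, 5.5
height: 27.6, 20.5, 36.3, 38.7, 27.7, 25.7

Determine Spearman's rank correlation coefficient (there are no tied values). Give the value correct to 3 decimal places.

-0.714

Rank pH: 4, 6, 1, 2, 5, 3
Rank height: 3, 1, 5, 6, 4, 2
d = rank(pH) − rank(height): 1, 5, -4, -4, 1, 1; Σd² = 60
ρ = 1 − 6Σd² / [n(n²−1)] = 1 − 6×60 / (6×35) = 1 − 360/210 ≈ -0.714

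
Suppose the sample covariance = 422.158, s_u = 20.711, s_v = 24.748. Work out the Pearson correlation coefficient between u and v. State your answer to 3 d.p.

r = Cov(u,v) / (s_u · s_v) = 422.158 / (20.711 × 24.748)
  = 422.158 / 512.5558 ≈ 0.824

0.824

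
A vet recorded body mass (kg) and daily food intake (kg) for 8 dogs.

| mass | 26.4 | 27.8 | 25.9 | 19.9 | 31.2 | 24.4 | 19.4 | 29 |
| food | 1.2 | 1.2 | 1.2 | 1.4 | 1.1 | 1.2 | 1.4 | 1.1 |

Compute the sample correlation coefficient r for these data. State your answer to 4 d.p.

n = 8, Σx = 204, Σy = 9.8, Σx² = 5322.78, Σy² = 12.1, Σxy = 246.64
nΣxy − ΣxΣy = 1973.12 − 1999.2 = -26.08
nΣx² − (Σx)² = 42582.24 − 41616 = 966.24; nΣy² − (Σy)² = 96.8 − 96.04 = 0.76
r = -26.08 / √(966.24 × 0.76) = -26.08 / 27.0988 ≈ -0.9624

-0.9624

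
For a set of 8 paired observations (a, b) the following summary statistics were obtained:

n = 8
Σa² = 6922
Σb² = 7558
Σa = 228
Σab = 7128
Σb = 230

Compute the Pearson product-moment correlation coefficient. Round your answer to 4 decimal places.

r = (nΣab − ΣaΣb) / √[(nΣa² − (Σa)²)(nΣb² − (Σb)²)]
Numerator: 8×7128 − 228×230 = 4584
Denominator: √[(55376 − 51984)(60464 − 52900)] = √[3392 × 7564] = 5065.2826
r = 4584 / 5065.2826 ≈ 0.9050

0.9050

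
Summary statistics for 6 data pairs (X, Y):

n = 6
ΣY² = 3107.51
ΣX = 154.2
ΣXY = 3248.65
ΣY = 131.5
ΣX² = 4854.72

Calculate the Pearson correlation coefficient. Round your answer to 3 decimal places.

-0.292

r = (nΣXY − ΣXΣY) / √[(nΣX² − (ΣX)²)(nΣY² − (ΣY)²)]
Numerator: 6×3248.65 − 154.2×131.5 = -785.4
Denominator: √[(29128.32 − 23777.64)(18645.06 − 17292.25)] = √[5350.68 × 1352.81] = 2690.4374
r = -785.4 / 2690.4374 ≈ -0.292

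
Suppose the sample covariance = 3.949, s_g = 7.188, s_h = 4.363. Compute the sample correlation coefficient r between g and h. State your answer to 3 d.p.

r = Cov(g,h) / (s_g · s_h) = 3.949 / (7.188 × 4.363)
  = 3.949 / 31.3612 ≈ 0.126

0.126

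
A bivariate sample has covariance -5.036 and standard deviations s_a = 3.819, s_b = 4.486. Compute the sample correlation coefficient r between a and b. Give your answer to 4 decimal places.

-0.2940

r = Cov(a,b) / (s_a · s_b) = -5.036 / (3.819 × 4.486)
  = -5.036 / 17.1320 ≈ -0.2940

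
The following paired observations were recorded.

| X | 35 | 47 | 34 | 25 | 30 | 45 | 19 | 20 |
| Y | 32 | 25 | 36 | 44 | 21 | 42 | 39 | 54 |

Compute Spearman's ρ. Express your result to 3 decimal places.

-0.476

Rank X: 6, 8, 5, 3, 4, 7, 1, 2
Rank Y: 3, 2, 4, 7, 1, 6, 5, 8
d = rank(X) − rank(Y): 3, 6, 1, -4, 3, 1, -4, -6; Σd² = 124
ρ = 1 − 6Σd² / [n(n²−1)] = 1 − 6×124 / (8×63) = 1 − 744/504 ≈ -0.476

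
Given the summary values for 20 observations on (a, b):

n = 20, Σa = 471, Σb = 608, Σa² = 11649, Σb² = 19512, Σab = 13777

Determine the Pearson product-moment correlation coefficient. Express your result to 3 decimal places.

r = (nΣab − ΣaΣb) / √[(nΣa² − (Σa)²)(nΣb² − (Σb)²)]
Numerator: 20×13777 − 471×608 = -10828
Denominator: √[(232980 − 221841)(390240 − 369664)] = √[11139 × 20576] = 15139.2227
r = -10828 / 15139.2227 ≈ -0.715

-0.715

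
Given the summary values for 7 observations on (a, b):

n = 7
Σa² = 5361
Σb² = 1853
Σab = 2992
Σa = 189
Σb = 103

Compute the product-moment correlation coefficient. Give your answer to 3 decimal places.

r = (nΣab − ΣaΣb) / √[(nΣa² − (Σa)²)(nΣb² − (Σb)²)]
Numerator: 7×2992 − 189×103 = 1477
Denominator: √[(37527 − 35721)(12971 − 10609)] = √[1806 × 2362] = 2065.3745
r = 1477 / 2065.3745 ≈ 0.715

0.715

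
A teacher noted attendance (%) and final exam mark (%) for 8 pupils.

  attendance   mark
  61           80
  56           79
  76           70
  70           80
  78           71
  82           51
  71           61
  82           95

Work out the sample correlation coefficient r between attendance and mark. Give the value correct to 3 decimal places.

-0.223

n = 8, Σx = 576, Σy = 587, Σx² = 42106, Σy² = 44329, Σxy = 42065
nΣxy − ΣxΣy = 336520 − 338112 = -1592
nΣx² − (Σx)² = 336848 − 331776 = 5072; nΣy² − (Σy)² = 354632 − 344569 = 10063
r = -1592 / √(5072 × 10063) = -1592 / 7144.1960 ≈ -0.223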